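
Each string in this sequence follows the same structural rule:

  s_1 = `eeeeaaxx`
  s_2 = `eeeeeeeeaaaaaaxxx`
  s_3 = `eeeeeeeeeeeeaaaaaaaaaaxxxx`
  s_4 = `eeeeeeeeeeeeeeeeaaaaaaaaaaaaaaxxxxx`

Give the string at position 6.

eeeeeeeeeeeeeeeeeeeeeeeeaaaaaaaaaaaaaaaaaaaaaaxxxxxxx

Reading off run lengths: e runs 4, 8, 12, 16; a runs 2, 6, 10, 14; x runs 2, 3, 4, 5 — each is linear in n (n = 1, 2, …).
Setting n = 6 gives 24, 22, 7 characters in each block.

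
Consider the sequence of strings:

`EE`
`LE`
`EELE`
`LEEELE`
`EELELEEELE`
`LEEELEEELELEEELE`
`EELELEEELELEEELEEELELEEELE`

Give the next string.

This is a Fibonacci-style word recurrence s(k) = s(k−2)·s(k−1): e.g. EE·LE = EELE.
Continuing: LEEELEEELELEEELE · EELELEEELELEEELEEELELEEELE gives term 8.

LEEELEEELELEEELEEELELEEELELEEELEEELELEEELE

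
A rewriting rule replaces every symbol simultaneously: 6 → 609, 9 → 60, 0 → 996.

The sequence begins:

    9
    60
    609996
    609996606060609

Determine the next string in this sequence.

60999660606060960999660999660999660999660

Replace each of the 15 characters of 609996606060609 in place — 609 996 60 60 60 609 609 996 609 996 609 996 609 996 60 — and concatenate.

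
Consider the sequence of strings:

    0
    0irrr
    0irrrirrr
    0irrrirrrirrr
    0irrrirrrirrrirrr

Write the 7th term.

Each term is the previous one with irrr appended.
From 0irrrirrrirrrirrr, 2 further steps: 0irrrirrrirrrirrr → 0irrrirrrirrrirrrirrr → (answer).

0irrrirrrirrrirrrirrrirrr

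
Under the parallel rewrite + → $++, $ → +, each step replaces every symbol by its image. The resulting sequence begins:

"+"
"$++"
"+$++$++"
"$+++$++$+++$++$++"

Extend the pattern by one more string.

+$++$++$+++$++$+++$++$++$+++$++$+++$++$++

Applying the rule to each of the 17 symbols of $+++$++$+++$++$++ gives the pieces + $++ $++ $++ + $++ $++ + $++ $++ $++ + $++ $++ + $++ $++, which concatenate to the answer.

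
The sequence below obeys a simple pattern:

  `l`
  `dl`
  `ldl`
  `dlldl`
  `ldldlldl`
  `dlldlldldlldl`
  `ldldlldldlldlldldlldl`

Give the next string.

dlldlldldlldlldldlldldlldlldldlldl

Each term (from the third on) is the two preceding terms concatenated in order: term 3 = l·dl = ldl.
Continuing: dlldlldldlldl · ldldlldldlldlldldlldl gives term 8.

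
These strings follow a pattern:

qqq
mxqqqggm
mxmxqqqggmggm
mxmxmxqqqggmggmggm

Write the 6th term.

mxmxmxmxmxqqqggmggmggmggmggm

Each term wraps the previous one in mx on the left and ggm on the right.
From mxmxmxqqqggmggmggm, 2 further steps: mxmxmxqqqggmggmggm → mxmxmxmxqqqggmggmggmggm → (answer).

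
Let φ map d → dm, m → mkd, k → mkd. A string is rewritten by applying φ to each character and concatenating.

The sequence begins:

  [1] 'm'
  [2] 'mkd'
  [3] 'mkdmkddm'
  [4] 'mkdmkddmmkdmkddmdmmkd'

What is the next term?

Rewriting the 21 symbols of mkdmkddmmkdmkddmdmmkd one by one yields mkd mkd dm mkd mkd dm dm mkd mkd mkd dm mkd mkd dm dm mkd dm mkd mkd mkd dm; concatenated:

mkdmkddmmkdmkddmdmmkdmkdmkddmmkdmkddmdmmkddmmkdmkdmkddm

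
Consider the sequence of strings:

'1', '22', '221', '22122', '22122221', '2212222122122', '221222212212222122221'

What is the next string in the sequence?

Each term (from the third on) is the previous term followed by the one before it: term 3 = 22·1 = 221.
Continuing: 221222212212222122221 · 2212222122122 gives term 8.

2212222122122221222212212222122122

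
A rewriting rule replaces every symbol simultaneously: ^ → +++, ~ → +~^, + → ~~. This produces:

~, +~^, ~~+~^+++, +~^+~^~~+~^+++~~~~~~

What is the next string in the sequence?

Replace each of the 20 characters of +~^+~^~~+~^+++~~~~~~ in place — ~~ +~^ +++ ~~ +~^ +++ +~^ +~^ ~~ +~^ +++ ~~ ~~ ~~ +~^ +~^ +~^ +~^ +~^ +~^ — and concatenate.

~~+~^+++~~+~^++++~^+~^~~+~^+++~~~~~~+~^+~^+~^+~^+~^+~^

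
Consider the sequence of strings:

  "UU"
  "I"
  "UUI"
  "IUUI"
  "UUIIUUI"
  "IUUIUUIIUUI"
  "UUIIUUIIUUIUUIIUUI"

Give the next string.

Each term (from the third on) is the two preceding terms concatenated in order: term 3 = UU·I = UUI.
So term 8 is IUUIUUIIUUI·UUIIUUIIUUIUUIIUUI.

IUUIUUIIUUIUUIIUUIIUUIUUIIUUI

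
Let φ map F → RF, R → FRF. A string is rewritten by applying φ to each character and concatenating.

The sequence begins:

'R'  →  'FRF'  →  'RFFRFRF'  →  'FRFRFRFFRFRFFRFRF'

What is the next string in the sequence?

Replace each of the 17 characters of FRFRFRFFRFRFFRFRF in place — RF FRF RF FRF RF FRF RF RF FRF RF FRF RF RF FRF RF FRF RF — and concatenate.

RFFRFRFFRFRFFRFRFRFFRFRFFRFRFRFFRFRFFRFRF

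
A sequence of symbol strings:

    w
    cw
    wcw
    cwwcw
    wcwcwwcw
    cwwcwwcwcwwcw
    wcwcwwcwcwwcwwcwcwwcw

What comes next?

This is a Fibonacci-style word recurrence s(k) = s(k−2)·s(k−1): e.g. w·cw = wcw.
Continuing: cwwcwwcwcwwcw · wcwcwwcwcwwcwwcwcwwcw gives term 8.

cwwcwwcwcwwcwwcwcwwcwcwwcwwcwcwwcw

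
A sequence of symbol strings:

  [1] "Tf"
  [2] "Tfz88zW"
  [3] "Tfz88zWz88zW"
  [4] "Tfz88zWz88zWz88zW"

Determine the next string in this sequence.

The strings grow by a fixed suffix z88zW each time.
So the next term is Tfz88zWz88zWz88zW·z88zW.

Tfz88zWz88zWz88zWz88zW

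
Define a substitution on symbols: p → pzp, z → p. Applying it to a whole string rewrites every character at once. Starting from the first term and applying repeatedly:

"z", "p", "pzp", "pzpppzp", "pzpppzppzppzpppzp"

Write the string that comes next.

pzpppzppzppzpppzppzpppzppzpppzppzppzpppzp

Replace each of the 17 characters of pzpppzppzppzpppzp in place — pzp p pzp pzp pzp p pzp pzp p pzp pzp p pzp pzp pzp p pzp — and concatenate.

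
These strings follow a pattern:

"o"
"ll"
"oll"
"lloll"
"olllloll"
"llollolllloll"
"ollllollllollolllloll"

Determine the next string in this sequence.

From term 3 onward, concatenate the second-to-last term with the last: o·ll = oll, ll·oll = lloll, …
Continuing: llollolllloll · ollllollllollolllloll gives term 8.

llollollllollollllollllollolllloll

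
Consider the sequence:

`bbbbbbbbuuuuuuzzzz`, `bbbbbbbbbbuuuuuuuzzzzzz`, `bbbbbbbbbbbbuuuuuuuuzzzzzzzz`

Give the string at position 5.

bbbbbbbbbbbbbbbbuuuuuuuuuuzzzzzzzzzzzz

Reading off run lengths: b runs 8, 10, 12; u runs 6, 7, 8; z runs 4, 6, 8 — each is linear in n, where the shown terms are n = 3, 4, 5.
At n = 7 the blocks have lengths 16, 10, 12.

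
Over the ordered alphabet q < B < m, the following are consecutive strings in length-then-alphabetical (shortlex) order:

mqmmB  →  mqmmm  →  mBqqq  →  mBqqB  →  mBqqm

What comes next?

mBqBq

Find the rightmost character of mBqqm below m, bump it to the next letter, and reset everything to its right to q.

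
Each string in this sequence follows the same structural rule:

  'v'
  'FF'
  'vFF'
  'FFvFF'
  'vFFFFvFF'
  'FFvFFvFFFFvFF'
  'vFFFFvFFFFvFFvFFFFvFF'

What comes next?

FFvFFvFFFFvFFvFFFFvFFFFvFFvFFFFvFF

This is a Fibonacci-style word recurrence s(k) = s(k−2)·s(k−1): e.g. v·FF = vFF.
The next term joins FFvFFvFFFFvFF and vFFFFvFFFFvFFvFFFFvFF.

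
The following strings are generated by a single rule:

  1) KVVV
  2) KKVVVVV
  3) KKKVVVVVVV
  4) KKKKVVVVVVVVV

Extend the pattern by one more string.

KKKKKVVVVVVVVVVV

Reading off run lengths: K runs 1, 2, 3, 4; V runs 3, 5, 7, 9 — each is linear in n (n = 1, 2, …).
For the next term, n = 5, so the run lengths are 5, 11.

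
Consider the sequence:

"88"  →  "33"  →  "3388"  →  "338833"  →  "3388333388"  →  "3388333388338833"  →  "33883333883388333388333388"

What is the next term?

338833338833883333883333883388333388338833

Each term (from the third on) is the previous term followed by the one before it: term 3 = 33·88 = 3388.
Continuing: 33883333883388333388333388 · 3388333388338833 gives term 8.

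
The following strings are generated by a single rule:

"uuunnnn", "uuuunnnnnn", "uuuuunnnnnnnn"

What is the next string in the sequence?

The n-th term is n+1 u's then 2n n's, where the shown terms are n = 2, 3, 4.
At n = 5 the blocks have lengths 6, 10.

uuuuuunnnnnnnnnn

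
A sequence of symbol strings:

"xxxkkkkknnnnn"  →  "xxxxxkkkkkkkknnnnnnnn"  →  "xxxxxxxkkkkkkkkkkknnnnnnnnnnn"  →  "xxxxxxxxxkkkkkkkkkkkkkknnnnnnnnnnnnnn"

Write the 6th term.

xxxxxxxxxxxxxkkkkkkkkkkkkkkkkkkkknnnnnnnnnnnnnnnnnnnn

Term n consists of 2n-1 x's, followed by 3n-1 k's, followed by 3n-1 n's, where the shown terms are n = 2, 3, 4, 5.
For term 6, n = 7, so the run lengths are 13, 20, 20.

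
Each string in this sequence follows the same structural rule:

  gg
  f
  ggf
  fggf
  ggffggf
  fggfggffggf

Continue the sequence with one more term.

ggffggffggfggffggf

This is a Fibonacci-style word recurrence s(k) = s(k−2)·s(k−1): e.g. gg·f = ggf.
So term 7 is ggffggf·fggfggffggf.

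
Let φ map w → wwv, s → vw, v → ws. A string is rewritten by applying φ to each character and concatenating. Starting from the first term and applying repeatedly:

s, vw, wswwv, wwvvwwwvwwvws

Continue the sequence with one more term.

wwvwwvwswswwvwwvwwvwswwvwwvwswwvvw

Replace each of the 13 characters of wwvvwwwvwwvws in place — wwv wwv ws ws wwv wwv wwv ws wwv wwv ws wwv vw — and concatenate.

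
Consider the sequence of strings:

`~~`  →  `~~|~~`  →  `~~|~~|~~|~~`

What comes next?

s(k+1) = s(k)·|·s(k) — each term doubles the last with '|' between the halves.
One more doubling of ~~|~~|~~|~~ gives the answer.

~~|~~|~~|~~|~~|~~|~~|~~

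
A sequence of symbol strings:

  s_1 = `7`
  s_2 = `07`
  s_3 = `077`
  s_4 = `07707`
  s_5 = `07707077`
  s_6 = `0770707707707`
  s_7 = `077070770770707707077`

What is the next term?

0770707707707077070770770707707707

From term 3 onward, concatenate the last term with the second-to-last: 07·7 = 077, 077·07 = 07707, …
Continuing: 077070770770707707077 · 0770707707707 gives term 8.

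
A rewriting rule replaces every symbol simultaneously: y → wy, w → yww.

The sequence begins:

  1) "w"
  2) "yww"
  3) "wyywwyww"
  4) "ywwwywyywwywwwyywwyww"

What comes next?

φ(ywwwywyywwywwwyywwyww) expands symbol-by-symbol to wy yww yww yww wy yww wy wy yww yww wy yww yww yww wy wy yww yww wy yww yww; joining the 21 pieces gives the next term.

wyywwywwywwwyywwwywyywwywwwyywwywwywwwywyywwywwwyywwyww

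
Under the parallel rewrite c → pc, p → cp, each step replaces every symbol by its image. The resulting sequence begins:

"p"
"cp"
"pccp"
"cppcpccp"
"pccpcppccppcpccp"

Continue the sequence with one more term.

Rewriting the 16 symbols of pccpcppccppcpccp one by one yields cp pc pc cp pc cp cp pc pc cp cp pc cp pc pc cp; concatenated:

cppcpccppccpcppcpccpcppccppcpccp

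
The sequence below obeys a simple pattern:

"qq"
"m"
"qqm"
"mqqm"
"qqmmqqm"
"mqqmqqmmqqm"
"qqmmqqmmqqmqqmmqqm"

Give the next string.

This is a Fibonacci-style word recurrence s(k) = s(k−2)·s(k−1): e.g. qq·m = qqm.
Continuing: mqqmqqmmqqm · qqmmqqmmqqmqqmmqqm gives term 8.

mqqmqqmmqqmqqmmqqmmqqmqqmmqqm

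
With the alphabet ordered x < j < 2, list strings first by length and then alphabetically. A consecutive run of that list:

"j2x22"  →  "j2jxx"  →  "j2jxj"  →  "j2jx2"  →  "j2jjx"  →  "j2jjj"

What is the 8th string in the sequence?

Stepping forward 2 times from j2jjj: j2jjj → j2jj2, then the target.

j2j2x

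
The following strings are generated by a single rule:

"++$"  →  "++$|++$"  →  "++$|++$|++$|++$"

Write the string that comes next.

Each string is two copies of the previous one joined by '|'.
Doubling ++$|++$|++$|++$ with '|' between the halves:

++$|++$|++$|++$|++$|++$|++$|++$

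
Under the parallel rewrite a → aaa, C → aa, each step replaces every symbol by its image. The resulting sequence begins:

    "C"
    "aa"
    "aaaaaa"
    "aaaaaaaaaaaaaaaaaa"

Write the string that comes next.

φ(aaaaaaaaaaaaaaaaaa) expands symbol-by-symbol to aaa aaa aaa aaa aaa aaa aaa aaa aaa aaa aaa aaa aaa aaa aaa aaa aaa aaa; joining the 18 pieces gives the next term.

aaaaaaaaaaaaaaaaaaaaaaaaaaaaaaaaaaaaaaaaaaaaaaaaaaaaaa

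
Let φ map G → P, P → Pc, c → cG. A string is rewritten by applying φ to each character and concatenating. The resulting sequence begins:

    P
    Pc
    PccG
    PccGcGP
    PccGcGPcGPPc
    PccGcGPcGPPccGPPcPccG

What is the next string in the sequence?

Replace each of the 21 characters of PccGcGPcGPPccGPPcPccG in place — Pc cG cG P cG P Pc cG P Pc Pc cG cG P Pc Pc cG Pc cG cG P — and concatenate.

PccGcGPcGPPccGPPcPccGcGPPcPccGPccGcGP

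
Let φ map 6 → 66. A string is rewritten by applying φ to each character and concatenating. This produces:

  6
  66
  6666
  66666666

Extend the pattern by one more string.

Apply φ to 66666666 symbol by symbol: 6→66, 6→66, 6→66, 6→66, 6→66, 6→66, 6→66, 6→66; joined: 66 66 66 66 66 66 66 66.

6666666666666666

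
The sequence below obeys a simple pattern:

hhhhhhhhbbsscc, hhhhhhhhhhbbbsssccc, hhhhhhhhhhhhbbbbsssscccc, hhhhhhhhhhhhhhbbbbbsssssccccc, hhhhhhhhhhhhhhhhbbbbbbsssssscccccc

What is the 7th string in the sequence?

hhhhhhhhhhhhhhhhhhhhbbbbbbbbsssssssscccccccc

Reading off run lengths: h runs 8, 10, 12, 14, 16; b runs 2, 3, 4, 5, 6; s runs 2, 3, 4, 5, 6; c runs 2, 3, 4, 5, 6 — each is linear in n, where the shown terms are n = 3, 4, 5, 6, 7.
For term 7, n = 9, so the run lengths are 20, 8, 8, 8.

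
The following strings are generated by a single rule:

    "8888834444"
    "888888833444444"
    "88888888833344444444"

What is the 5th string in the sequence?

Reading off run lengths: 8 runs 5, 7, 9; 3 runs 1, 2, 3; 4 runs 4, 6, 8 — each is linear in n, where the shown terms are n = 2, 3, 4.
Setting n = 6 gives 13, 5, 12 characters in each block.

888888888888833333444444444444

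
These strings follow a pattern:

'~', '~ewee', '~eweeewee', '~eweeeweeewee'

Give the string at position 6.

~eweeeweeeweeeweeewee

The strings grow by a fixed suffix ewee each time.
From ~eweeeweeewee, 2 further steps: ~eweeeweeewee → ~eweeeweeeweeewee → (answer).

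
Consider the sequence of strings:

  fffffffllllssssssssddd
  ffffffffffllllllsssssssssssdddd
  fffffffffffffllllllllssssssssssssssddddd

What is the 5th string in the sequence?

fffffffffffffffffffllllllllllllssssssssssssssssssssddddddd

Term n consists of 3n+1 f's, followed by 2n l's, followed by 3n+2 s's, followed by n+1 d's, where the shown terms are n = 2, 3, 4.
For term 5, n = 6, so the run lengths are 19, 12, 20, 7.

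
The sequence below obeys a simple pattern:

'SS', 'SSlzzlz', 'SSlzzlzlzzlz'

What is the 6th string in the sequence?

SSlzzlzlzzlzlzzlzlzzlzlzzlz

Every step adds lzzlz to the end: s(k+1) = s(k)·lzzlz.
From SSlzzlzlzzlz, 3 further steps: SSlzzlzlzzlz → SSlzzlzlzzlzlzzlz → SSlzzlzlzzlzlzzlzlzzlz → (answer).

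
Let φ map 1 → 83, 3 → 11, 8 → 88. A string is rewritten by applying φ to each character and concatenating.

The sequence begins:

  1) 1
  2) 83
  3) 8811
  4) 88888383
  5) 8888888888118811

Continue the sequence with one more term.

Replace each of the 16 characters of 8888888888118811 in place — 88 88 88 88 88 88 88 88 88 88 83 83 88 88 83 83 — and concatenate.

88888888888888888888838388888383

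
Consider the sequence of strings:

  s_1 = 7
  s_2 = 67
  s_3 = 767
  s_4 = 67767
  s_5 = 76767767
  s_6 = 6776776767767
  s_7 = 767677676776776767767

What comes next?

6776776767767767677676776776767767

Each term (from the third on) is the two preceding terms concatenated in order: term 3 = 7·67 = 767.
The next term joins 6776776767767 and 767677676776776767767.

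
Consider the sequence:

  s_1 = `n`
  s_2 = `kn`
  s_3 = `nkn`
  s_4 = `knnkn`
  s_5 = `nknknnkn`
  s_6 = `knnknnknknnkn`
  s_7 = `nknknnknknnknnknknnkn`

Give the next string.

knnknnknknnknnknknnknknnknnknknnkn

Each term (from the third on) is the two preceding terms concatenated in order: term 3 = n·kn = nkn.
The next term joins knnknnknknnkn and nknknnknknnknnknknnkn.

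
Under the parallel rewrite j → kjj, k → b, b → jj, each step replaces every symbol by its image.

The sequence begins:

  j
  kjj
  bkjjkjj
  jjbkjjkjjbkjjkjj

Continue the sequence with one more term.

Rewriting the 16 symbols of jjbkjjkjjbkjjkjj one by one yields kjj kjj jj b kjj kjj b kjj kjj jj b kjj kjj b kjj kjj; concatenated:

kjjkjjjjbkjjkjjbkjjkjjjjbkjjkjjbkjjkjj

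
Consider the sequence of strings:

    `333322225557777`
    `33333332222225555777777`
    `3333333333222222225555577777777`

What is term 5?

33333333333333332222222222225555555777777777777

Term n consists of 3n-2 3's, followed by 2n 2's, followed by n+1 5's, followed by 2n 7's, where the shown terms are n = 2, 3, 4.
At n = 6 the blocks have lengths 16, 12, 7, 12.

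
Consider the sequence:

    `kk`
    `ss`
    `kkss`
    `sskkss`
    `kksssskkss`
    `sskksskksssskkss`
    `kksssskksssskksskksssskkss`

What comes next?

Each term (from the third on) is the two preceding terms concatenated in order: term 3 = kk·ss = kkss.
The next term joins sskksskksssskkss and kksssskksssskksskksssskkss.

sskksskksssskksskksssskksssskksskksssskkss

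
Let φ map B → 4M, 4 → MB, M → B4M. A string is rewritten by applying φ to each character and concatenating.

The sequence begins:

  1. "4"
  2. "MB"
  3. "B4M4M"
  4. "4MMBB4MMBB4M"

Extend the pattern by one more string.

MBB4MB4M4M4MMBB4MB4M4M4MMBB4M

Rewriting each symbol of 4MMBB4MMBB4M: 4→MB, M→B4M, M→B4M, B→4M, B→4M, 4→MB, M→B4M, M→B4M, B→4M, B→4M, 4→MB, M→B4M, which concatenates to MB B4M B4M 4M 4M MB B4M B4M 4M 4M MB B4M.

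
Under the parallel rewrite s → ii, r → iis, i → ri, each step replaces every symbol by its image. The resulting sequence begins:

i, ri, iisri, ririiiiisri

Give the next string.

Apply φ to ririiiiisri symbol by symbol: r→iis, i→ri, r→iis, i→ri, i→ri, i→ri, i→ri, i→ri, s→ii, r→iis, i→ri; joined: iis ri iis ri ri ri ri ri ii iis ri.

iisriiisriririririiiiisri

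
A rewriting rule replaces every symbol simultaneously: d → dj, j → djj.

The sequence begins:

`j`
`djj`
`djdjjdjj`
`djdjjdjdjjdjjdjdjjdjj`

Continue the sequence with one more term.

Rewriting the 21 symbols of djdjjdjdjjdjjdjdjjdjj one by one yields dj djj dj djj djj dj djj dj djj djj dj djj djj dj djj dj djj djj dj djj djj; concatenated:

djdjjdjdjjdjjdjdjjdjdjjdjjdjdjjdjjdjdjjdjdjjdjjdjdjjdjj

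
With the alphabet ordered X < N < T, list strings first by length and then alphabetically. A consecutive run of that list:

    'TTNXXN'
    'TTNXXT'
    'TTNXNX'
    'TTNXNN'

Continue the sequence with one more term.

TTNXNT

Find the rightmost character of TTNXNN below T, bump it to the next letter, and reset everything to its right to X.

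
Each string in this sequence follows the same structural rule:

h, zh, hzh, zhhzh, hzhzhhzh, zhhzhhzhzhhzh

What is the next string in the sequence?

This is a Fibonacci-style word recurrence s(k) = s(k−2)·s(k−1): e.g. h·zh = hzh.
Continuing: hzhzhhzh · zhhzhhzhzhhzh gives term 7.

hzhzhhzhzhhzhhzhzhhzh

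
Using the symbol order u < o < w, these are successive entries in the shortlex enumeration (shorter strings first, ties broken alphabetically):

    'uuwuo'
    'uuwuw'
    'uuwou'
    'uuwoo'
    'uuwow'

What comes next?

The successor of uuwow increments the rightmost position that isn't already w and resets every position after it to u.

uuwwu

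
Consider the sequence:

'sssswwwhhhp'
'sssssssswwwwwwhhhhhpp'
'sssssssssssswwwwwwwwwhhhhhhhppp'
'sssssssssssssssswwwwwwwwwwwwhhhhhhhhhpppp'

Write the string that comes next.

Each string has the form s^{4n} w^{3n} h^{2n+1} p^{n} (n = 1, 2, …).
Setting n = 5 gives 20, 15, 11, 5 characters in each block.

sssssssssssssssssssswwwwwwwwwwwwwwwhhhhhhhhhhhppppp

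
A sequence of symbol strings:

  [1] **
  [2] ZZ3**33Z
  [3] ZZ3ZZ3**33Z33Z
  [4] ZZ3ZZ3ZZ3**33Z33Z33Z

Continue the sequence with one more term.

Every step adds ZZ3 to the front and 33Z to the end of the previous string.
So the next term is ZZ3·ZZ3ZZ3ZZ3**33Z33Z33Z·33Z.

ZZ3ZZ3ZZ3ZZ3**33Z33Z33Z33Z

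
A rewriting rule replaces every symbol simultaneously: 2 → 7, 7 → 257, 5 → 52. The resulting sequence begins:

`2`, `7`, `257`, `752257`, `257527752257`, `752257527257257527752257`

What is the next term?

257527752257527257752257752257527257257527752257

φ(752257527257257527752257) expands symbol-by-symbol to 257 52 7 7 52 257 52 7 257 7 52 257 7 52 257 52 7 257 257 52 7 7 52 257; joining the 24 pieces gives the next term.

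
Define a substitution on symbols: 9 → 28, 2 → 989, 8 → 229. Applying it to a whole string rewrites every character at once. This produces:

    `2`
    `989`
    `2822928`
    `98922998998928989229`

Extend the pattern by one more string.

Rewriting the 20 symbols of 98922998998928989229 one by one yields 28 229 28 989 989 28 28 229 28 28 229 28 989 229 28 229 28 989 989 28; concatenated:

28229289899892828229282822928989229282292898998928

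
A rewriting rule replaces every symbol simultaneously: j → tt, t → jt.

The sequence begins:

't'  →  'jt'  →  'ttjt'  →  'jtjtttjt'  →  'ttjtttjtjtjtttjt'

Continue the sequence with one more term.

φ(ttjtttjtjtjtttjt) expands symbol-by-symbol to jt jt tt jt jt jt tt jt tt jt tt jt jt jt tt jt; joining the 16 pieces gives the next term.

jtjtttjtjtjtttjtttjtttjtjtjtttjt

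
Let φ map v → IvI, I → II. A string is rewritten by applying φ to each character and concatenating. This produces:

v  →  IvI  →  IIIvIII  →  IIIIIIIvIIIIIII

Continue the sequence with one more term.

Applying the rule to each of the 15 symbols of IIIIIIIvIIIIIII gives the pieces II II II II II II II IvI II II II II II II II, which concatenate to the answer.

IIIIIIIIIIIIIIIvIIIIIIIIIIIIIII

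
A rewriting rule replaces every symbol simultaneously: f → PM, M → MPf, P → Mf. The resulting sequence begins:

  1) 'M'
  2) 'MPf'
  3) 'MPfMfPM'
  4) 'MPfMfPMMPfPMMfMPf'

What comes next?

Applying the rule to each of the 17 symbols of MPfMfPMMPfPMMfMPf gives the pieces MPf Mf PM MPf PM Mf MPf MPf Mf PM Mf MPf MPf PM MPf Mf PM, which concatenate to the answer.

MPfMfPMMPfPMMfMPfMPfMfPMMfMPfMPfPMMPfMfPM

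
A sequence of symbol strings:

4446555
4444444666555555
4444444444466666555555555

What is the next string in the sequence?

The n-th term is 4n-1 4's then 2n-1 6's then 3n 5's (n = 1, 2, …).
Setting n = 4 gives 15, 7, 12 characters in each block.

4444444444444446666666555555555555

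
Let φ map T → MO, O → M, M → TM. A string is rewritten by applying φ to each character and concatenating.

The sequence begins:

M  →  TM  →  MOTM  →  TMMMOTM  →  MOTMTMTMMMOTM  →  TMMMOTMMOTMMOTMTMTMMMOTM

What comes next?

Replace each of the 24 characters of TMMMOTMMOTMMOTMTMTMMMOTM in place — MO TM TM TM M MO TM TM M MO TM TM M MO TM MO TM MO TM TM TM M MO TM — and concatenate.

MOTMTMTMMMOTMTMMMOTMTMMMOTMMOTMMOTMTMTMMMOTM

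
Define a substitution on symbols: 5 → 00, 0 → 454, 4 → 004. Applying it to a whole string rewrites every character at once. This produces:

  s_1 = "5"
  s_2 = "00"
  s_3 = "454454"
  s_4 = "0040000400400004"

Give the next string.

454454004454454454454004454454004454454454454004

φ(0040000400400004) expands symbol-by-symbol to 454 454 004 454 454 454 454 004 454 454 004 454 454 454 454 004; joining the 16 pieces gives the next term.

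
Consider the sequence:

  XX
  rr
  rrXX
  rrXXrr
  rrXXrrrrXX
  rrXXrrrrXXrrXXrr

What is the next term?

Each term (from the third on) is the previous term followed by the one before it: term 3 = rr·XX = rrXX.
The next term joins rrXXrrrrXXrrXXrr and rrXXrrrrXX.

rrXXrrrrXXrrXXrrrrXXrrrrXX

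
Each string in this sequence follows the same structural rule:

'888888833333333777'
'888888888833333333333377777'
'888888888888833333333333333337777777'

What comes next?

Reading off run lengths: 8 runs 7, 10, 13; 3 runs 8, 12, 16; 7 runs 3, 5, 7 — each is linear in n, where the shown terms are n = 2, 3, 4.
At n = 5 the blocks have lengths 16, 20, 9.

888888888888888833333333333333333333777777777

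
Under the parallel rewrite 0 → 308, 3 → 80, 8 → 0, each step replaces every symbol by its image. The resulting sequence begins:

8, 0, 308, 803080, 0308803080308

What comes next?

3088030800308803080308803080

φ(0308803080308) expands symbol-by-symbol to 308 80 308 0 0 308 80 308 0 308 80 308 0; joining the 13 pieces gives the next term.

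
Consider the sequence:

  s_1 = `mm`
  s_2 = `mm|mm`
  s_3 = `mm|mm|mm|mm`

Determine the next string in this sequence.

Each string is two copies of the previous one joined by '|'.
One more doubling of mm|mm|mm|mm gives the answer.

mm|mm|mm|mm|mm|mm|mm|mm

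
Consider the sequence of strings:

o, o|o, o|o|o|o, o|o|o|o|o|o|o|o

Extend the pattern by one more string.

s(k+1) = s(k)·|·s(k) — each term doubles the last with '|' between the halves.
Doubling o|o|o|o|o|o|o|o with '|' between the halves:

o|o|o|o|o|o|o|o|o|o|o|o|o|o|o|o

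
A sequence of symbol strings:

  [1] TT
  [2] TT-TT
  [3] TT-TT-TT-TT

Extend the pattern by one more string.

s(k+1) = s(k)·-·s(k) — each term doubles the last with '-' between the halves.
One more doubling of TT-TT-TT-TT gives the answer.

TT-TT-TT-TT-TT-TT-TT-TT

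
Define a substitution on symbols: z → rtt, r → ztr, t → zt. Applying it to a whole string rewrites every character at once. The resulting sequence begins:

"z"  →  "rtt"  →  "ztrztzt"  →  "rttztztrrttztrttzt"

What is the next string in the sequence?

ztrztztrttztrttztztrztrztztrttztztrztztrttzt

Applying the rule to each of the 18 symbols of rttztztrrttztrttzt gives the pieces ztr zt zt rtt zt rtt zt ztr ztr zt zt rtt zt ztr zt zt rtt zt, which concatenate to the answer.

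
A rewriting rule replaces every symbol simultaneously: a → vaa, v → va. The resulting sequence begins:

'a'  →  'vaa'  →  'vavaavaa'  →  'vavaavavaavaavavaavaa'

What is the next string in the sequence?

vavaavavaavaavavaavavaavaavavaavaavavaavavaavaavavaavaa

Replace each of the 21 characters of vavaavavaavaavavaavaa in place — va vaa va vaa vaa va vaa va vaa vaa va vaa vaa va vaa va vaa vaa va vaa vaa — and concatenate.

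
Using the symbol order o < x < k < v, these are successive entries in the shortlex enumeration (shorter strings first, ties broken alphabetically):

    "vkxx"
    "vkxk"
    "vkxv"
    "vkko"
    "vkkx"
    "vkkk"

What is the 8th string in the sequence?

vkvo

Stepping forward 2 times from vkkk: vkkk → vkkv, then the target.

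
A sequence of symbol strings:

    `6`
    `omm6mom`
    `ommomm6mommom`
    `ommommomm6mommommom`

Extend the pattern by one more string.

ommommommomm6mommommommom

s(k+1) = omm·s(k)·mom, so each term gains omm as a prefix and mom as a suffix.
So the next term is omm·ommommomm6mommommom·mom.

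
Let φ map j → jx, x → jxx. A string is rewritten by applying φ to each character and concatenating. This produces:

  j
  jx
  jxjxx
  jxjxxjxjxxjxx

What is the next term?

Applying the rule to each of the 13 symbols of jxjxxjxjxxjxx gives the pieces jx jxx jx jxx jxx jx jxx jx jxx jxx jx jxx jxx, which concatenate to the answer.

jxjxxjxjxxjxxjxjxxjxjxxjxxjxjxxjxx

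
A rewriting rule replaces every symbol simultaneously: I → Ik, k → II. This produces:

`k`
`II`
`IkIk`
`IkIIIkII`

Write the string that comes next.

IkIIIkIkIkIIIkIk

Expanding IkIIIkII: I→Ik, k→II, I→Ik, I→Ik, I→Ik, k→II, I→Ik, I→Ik. Concatenated: Ik II Ik Ik Ik II Ik Ik.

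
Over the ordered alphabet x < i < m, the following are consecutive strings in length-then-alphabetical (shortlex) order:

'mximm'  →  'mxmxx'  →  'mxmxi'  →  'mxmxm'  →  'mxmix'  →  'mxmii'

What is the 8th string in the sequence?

Stepping forward 2 times from mxmii: mxmii → mxmim, then the target.

mxmmx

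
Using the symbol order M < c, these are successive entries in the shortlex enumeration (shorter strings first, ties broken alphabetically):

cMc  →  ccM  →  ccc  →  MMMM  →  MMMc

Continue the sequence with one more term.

MMcM

Treat MMMc as a base-2 numeral over the given alphabet and add one, carrying through any trailing c's.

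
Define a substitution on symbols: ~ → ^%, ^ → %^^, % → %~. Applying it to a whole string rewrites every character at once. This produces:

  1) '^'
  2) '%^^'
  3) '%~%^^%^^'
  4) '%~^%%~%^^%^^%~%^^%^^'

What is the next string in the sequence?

Rewriting the 20 symbols of %~^%%~%^^%^^%~%^^%^^ one by one yields %~ ^% %^^ %~ %~ ^% %~ %^^ %^^ %~ %^^ %^^ %~ ^% %~ %^^ %^^ %~ %^^ %^^; concatenated:

%~^%%^^%~%~^%%~%^^%^^%~%^^%^^%~^%%~%^^%^^%~%^^%^^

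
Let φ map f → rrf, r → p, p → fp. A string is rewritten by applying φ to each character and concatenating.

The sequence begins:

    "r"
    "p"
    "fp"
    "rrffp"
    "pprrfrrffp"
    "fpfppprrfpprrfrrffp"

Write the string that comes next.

Rewriting the 19 symbols of fpfppprrfpprrfrrffp one by one yields rrf fp rrf fp fp fp p p rrf fp fp p p rrf p p rrf rrf fp; concatenated:

rrffprrffpfpfppprrffpfppprrfpprrfrrffp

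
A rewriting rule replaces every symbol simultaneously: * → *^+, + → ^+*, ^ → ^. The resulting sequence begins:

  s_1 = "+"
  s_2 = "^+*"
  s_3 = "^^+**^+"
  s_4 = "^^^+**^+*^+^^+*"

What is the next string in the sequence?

^^^^+**^+*^+^^+**^+^^+*^^^+**^+

φ(^^^+**^+*^+^^+*) expands symbol-by-symbol to ^ ^ ^ ^+* *^+ *^+ ^ ^+* *^+ ^ ^+* ^ ^ ^+* *^+; joining the 15 pieces gives the next term.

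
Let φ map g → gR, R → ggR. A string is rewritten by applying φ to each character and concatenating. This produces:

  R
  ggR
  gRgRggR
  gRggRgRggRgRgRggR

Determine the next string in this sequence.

gRggRgRgRggRgRggRgRgRggRgRggRgRggRgRgRggR

Applying the rule to each of the 17 symbols of gRggRgRggRgRgRggR gives the pieces gR ggR gR gR ggR gR ggR gR gR ggR gR ggR gR ggR gR gR ggR, which concatenate to the answer.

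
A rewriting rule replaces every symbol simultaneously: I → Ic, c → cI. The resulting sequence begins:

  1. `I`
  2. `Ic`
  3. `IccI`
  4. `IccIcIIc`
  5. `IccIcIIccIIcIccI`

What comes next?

IccIcIIccIIcIccIcIIcIccIIccIcIIc

φ(IccIcIIccIIcIccI) expands symbol-by-symbol to Ic cI cI Ic cI Ic Ic cI cI Ic Ic cI Ic cI cI Ic; joining the 16 pieces gives the next term.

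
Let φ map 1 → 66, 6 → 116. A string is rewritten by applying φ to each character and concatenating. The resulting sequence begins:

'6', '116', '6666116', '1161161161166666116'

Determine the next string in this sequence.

Rewriting the 19 symbols of 1161161161166666116 one by one yields 66 66 116 66 66 116 66 66 116 66 66 116 116 116 116 116 66 66 116; concatenated:

66661166666116666611666661161161161161166666116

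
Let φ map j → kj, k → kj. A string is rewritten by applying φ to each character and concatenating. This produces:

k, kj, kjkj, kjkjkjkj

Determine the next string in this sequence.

Rewriting each symbol of kjkjkjkj: k→kj, j→kj, k→kj, j→kj, k→kj, j→kj, k→kj, j→kj, which concatenates to kj kj kj kj kj kj kj kj.

kjkjkjkjkjkjkjkj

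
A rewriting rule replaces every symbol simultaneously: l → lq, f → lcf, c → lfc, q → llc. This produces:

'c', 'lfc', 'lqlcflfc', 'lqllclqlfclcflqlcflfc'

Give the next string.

lqllclqlqlfclqllclqlcflfclqlfclcflqllclqlfclcflqlcflfc

Replace each of the 21 characters of lqllclqlfclcflqlcflfc in place — lq llc lq lq lfc lq llc lq lcf lfc lq lfc lcf lq llc lq lfc lcf lq lcf lfc — and concatenate.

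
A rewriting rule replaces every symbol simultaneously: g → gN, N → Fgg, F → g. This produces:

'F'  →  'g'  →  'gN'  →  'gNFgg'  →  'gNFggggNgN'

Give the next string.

gNFggggNgNgNgNFgggNFgg

Apply φ to gNFggggNgN symbol by symbol: g→gN, N→Fgg, F→g, g→gN, g→gN, g→gN, g→gN, N→Fgg, g→gN, N→Fgg; joined: gN Fgg g gN gN gN gN Fgg gN Fgg.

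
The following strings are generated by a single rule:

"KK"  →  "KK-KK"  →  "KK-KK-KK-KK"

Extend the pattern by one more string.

s(k+1) = s(k)·-·s(k) — each term doubles the last with '-' between the halves.
Doubling KK-KK-KK-KK with '-' between the halves:

KK-KK-KK-KK-KK-KK-KK-KK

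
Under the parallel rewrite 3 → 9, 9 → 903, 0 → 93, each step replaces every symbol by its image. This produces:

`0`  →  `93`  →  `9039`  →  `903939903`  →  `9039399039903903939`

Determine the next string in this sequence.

φ(9039399039903903939) expands symbol-by-symbol to 903 93 9 903 9 903 903 93 9 903 903 93 9 903 93 9 903 9 903; joining the 19 pieces gives the next term.

90393990399039039399039039399039399039903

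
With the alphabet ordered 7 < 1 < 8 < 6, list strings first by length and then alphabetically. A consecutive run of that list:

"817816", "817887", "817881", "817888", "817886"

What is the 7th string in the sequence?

Stepping forward 2 times from 817886: 817886 → 817867, then the target.

817861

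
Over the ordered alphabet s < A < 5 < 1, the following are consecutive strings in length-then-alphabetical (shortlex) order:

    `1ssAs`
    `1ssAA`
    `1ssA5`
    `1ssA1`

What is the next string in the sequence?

The successor of 1ssA1 increments the rightmost position that isn't already 1 and resets every position after it to s.

1ss5s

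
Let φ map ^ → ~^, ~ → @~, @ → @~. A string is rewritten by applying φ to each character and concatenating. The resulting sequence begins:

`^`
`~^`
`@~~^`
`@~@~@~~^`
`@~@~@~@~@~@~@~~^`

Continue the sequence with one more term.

Rewriting the 16 symbols of @~@~@~@~@~@~@~~^ one by one yields @~ @~ @~ @~ @~ @~ @~ @~ @~ @~ @~ @~ @~ @~ @~ ~^; concatenated:

@~@~@~@~@~@~@~@~@~@~@~@~@~@~@~~^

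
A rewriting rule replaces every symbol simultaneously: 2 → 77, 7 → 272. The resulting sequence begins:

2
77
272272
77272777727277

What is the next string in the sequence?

Rewriting the 14 symbols of 77272777727277 one by one yields 272 272 77 272 77 272 272 272 272 77 272 77 272 272; concatenated:

27227277272772722722722727727277272272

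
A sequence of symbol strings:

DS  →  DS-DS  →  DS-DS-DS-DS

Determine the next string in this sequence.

DS-DS-DS-DS-DS-DS-DS-DS

s(k+1) = s(k)·-·s(k) — each term doubles the last with '-' between the halves.
One more doubling of DS-DS-DS-DS gives the answer.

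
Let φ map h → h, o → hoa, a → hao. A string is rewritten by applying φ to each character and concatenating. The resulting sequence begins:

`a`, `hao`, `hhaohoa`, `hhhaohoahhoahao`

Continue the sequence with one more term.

Rewriting the 15 symbols of hhhaohoahhoahao one by one yields h h h hao hoa h hoa hao h h hoa hao h hao hoa; concatenated:

hhhhaohoahhoahaohhhoahaohhaohoa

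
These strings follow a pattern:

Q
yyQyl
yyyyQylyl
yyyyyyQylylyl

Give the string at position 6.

Each term wraps the previous one in yy on the left and yl on the right.
From yyyyyyQylylyl, 2 further steps: yyyyyyQylylyl → yyyyyyyyQylylylyl → (answer).

yyyyyyyyyyQylylylylyl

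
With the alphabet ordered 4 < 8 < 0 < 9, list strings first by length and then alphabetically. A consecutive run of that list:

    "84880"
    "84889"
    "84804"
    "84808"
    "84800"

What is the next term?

Find the rightmost character of 84800 below 9, bump it to the next letter, and reset everything to its right to 4.

84809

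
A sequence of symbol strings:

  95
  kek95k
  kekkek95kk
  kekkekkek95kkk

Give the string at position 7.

s(k+1) = kek·s(k)·k, so each term gains kek as a prefix and k as a suffix.
From kekkekkek95kkk, 3 further steps: kekkekkek95kkk → kekkekkekkek95kkkk → kekkekkekkekkek95kkkkk → (answer).

kekkekkekkekkekkek95kkkkkk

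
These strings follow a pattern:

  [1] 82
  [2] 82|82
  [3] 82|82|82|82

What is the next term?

82|82|82|82|82|82|82|82

Each string is two copies of the previous one joined by '|'.
So the next term is two copies of 82|82|82|82 with '|' between the halves.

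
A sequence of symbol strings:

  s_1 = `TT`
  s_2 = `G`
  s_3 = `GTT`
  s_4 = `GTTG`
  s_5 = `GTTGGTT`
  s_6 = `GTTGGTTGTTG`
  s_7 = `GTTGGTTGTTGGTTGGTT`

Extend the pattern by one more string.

This is a Fibonacci-style word recurrence s(k) = s(k−1)·s(k−2): e.g. G·TT = GTT.
The next term joins GTTGGTTGTTGGTTGGTT and GTTGGTTGTTG.

GTTGGTTGTTGGTTGGTTGTTGGTTGTTG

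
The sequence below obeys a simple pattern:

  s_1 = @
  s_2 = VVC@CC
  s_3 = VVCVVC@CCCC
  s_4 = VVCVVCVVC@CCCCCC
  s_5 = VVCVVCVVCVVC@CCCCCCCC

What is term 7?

VVCVVCVVCVVCVVCVVC@CCCCCCCCCCCC

Every step adds VVC to the front and CC to the end of the previous string.
From VVCVVCVVCVVC@CCCCCCCC, 2 further steps: VVCVVCVVCVVC@CCCCCCCC → VVCVVCVVCVVCVVC@CCCCCCCCCC → (answer).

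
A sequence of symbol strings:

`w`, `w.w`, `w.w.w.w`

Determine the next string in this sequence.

Each string is two copies of the previous one joined by '.'.
So the next term is two copies of w.w.w.w with '.' between the halves.

w.w.w.w.w.w.w.w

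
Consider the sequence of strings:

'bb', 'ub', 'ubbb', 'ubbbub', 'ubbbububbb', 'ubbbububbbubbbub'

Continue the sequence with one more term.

ubbbububbbubbbububbbububbb

From term 3 onward, concatenate the last term with the second-to-last: ub·bb = ubbb, ubbb·ub = ubbbub, …
Continuing: ubbbububbbubbbub · ubbbububbb gives term 7.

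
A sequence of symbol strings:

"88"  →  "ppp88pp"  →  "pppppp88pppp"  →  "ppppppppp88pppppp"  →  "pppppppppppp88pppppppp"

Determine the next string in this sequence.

s(k+1) = ppp·s(k)·pp, so each term gains ppp as a prefix and pp as a suffix.
Applying this once more to pppppppppppp88pppppppp:

ppppppppppppppp88pppppppppp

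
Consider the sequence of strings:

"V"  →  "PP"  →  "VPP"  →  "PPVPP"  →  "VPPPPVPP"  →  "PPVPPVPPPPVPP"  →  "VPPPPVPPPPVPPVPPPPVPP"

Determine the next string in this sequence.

From term 3 onward, concatenate the second-to-last term with the last: V·PP = VPP, PP·VPP = PPVPP, …
The next term joins PPVPPVPPPPVPP and VPPPPVPPPPVPPVPPPPVPP.

PPVPPVPPPPVPPVPPPPVPPPPVPPVPPPPVPP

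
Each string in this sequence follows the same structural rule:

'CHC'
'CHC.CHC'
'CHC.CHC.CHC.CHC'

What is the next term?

s(k+1) = s(k)·.·s(k) — each term doubles the last with '.' between the halves.
So the next term is two copies of CHC.CHC.CHC.CHC with '.' between the halves.

CHC.CHC.CHC.CHC.CHC.CHC.CHC.CHC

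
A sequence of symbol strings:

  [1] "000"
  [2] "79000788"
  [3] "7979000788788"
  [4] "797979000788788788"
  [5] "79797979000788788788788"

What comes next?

Each term wraps the previous one in 79 on the left and 788 on the right.
Applying this once more to 79797979000788788788788:

7979797979000788788788788788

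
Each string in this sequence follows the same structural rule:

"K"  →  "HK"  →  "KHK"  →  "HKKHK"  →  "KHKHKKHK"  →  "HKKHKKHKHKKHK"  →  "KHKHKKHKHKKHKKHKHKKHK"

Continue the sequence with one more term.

This is a Fibonacci-style word recurrence s(k) = s(k−2)·s(k−1): e.g. K·HK = KHK.
The next term joins HKKHKKHKHKKHK and KHKHKKHKHKKHKKHKHKKHK.

HKKHKKHKHKKHKKHKHKKHKHKKHKKHKHKKHK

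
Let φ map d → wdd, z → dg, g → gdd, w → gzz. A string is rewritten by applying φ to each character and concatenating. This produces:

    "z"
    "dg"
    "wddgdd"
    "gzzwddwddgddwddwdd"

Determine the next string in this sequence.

φ(gzzwddwddgddwddwdd) expands symbol-by-symbol to gdd dg dg gzz wdd wdd gzz wdd wdd gdd wdd wdd gzz wdd wdd gzz wdd wdd; joining the 18 pieces gives the next term.

gdddgdggzzwddwddgzzwddwddgddwddwddgzzwddwddgzzwddwdd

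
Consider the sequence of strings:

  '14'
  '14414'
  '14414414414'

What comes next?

Each string is two copies of the previous one joined by '4'.
One more doubling of 14414414414 gives the answer.

14414414414414414414414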